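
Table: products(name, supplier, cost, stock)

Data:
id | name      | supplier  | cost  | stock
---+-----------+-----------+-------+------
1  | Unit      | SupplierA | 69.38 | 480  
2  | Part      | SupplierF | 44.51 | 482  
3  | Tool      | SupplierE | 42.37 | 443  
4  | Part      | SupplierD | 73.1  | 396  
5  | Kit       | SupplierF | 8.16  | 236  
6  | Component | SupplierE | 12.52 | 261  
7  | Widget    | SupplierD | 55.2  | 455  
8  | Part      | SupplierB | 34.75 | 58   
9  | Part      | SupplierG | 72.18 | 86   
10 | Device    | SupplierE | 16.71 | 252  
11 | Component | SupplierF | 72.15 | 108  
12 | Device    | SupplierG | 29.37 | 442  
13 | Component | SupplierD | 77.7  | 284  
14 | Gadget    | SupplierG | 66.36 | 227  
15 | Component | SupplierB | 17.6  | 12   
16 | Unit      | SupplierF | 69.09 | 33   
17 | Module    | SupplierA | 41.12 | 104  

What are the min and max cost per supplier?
SELECT supplier, MIN(cost), MAX(cost)
FROM products
GROUP BY supplier

Result:
  SupplierA: min=41.12, max=69.38
  SupplierB: min=17.60, max=34.75
  SupplierD: min=55.20, max=77.70
  SupplierE: min=12.52, max=42.37
  SupplierF: min=8.16, max=72.15
  SupplierG: min=29.37, max=72.18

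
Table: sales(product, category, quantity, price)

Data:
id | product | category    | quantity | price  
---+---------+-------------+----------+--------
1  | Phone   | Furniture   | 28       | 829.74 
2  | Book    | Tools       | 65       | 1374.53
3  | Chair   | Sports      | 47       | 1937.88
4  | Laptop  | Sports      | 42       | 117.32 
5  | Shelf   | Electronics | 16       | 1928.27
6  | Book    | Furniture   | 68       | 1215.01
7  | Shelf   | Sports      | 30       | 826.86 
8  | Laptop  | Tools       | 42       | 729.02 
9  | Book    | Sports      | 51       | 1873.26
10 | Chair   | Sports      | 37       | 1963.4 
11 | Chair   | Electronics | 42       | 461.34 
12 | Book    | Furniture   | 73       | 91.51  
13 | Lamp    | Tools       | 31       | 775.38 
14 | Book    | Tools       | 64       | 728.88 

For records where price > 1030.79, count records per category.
SELECT category, COUNT(*)
FROM sales
WHERE price > 1030.79
GROUP BY category

Note: WHERE filters rows before grouping.

Result:
  Electronics: 1
  Furniture: 1
  Sports: 3
  Tools: 1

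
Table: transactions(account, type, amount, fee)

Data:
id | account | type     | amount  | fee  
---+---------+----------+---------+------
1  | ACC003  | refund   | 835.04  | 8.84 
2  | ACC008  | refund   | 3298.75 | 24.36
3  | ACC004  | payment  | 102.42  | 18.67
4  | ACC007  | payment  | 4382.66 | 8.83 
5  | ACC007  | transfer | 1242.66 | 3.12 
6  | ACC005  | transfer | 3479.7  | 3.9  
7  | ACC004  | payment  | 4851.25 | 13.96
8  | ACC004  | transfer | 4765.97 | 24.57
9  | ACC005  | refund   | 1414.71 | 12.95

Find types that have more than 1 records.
SELECT type, COUNT(*) as cnt
FROM transactions
GROUP BY type
HAVING COUNT(*) > 1

Result:
  payment: 3
  refund: 3
  transfer: 3

Note: HAVING filters groups after aggregation, WHERE filters rows before.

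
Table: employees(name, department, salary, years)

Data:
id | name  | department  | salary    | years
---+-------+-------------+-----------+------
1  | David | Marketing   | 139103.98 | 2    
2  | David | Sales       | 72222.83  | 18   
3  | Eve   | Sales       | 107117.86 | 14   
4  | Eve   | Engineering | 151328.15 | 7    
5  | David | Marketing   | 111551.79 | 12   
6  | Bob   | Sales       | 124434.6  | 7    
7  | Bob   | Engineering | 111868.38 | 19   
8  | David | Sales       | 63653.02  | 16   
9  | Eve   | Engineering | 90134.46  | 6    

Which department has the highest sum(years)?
SELECT department, SUM(years) as val
FROM employees
GROUP BY department
ORDER BY val DESC
LIMIT 1

Result: Sales with sum(years) = 55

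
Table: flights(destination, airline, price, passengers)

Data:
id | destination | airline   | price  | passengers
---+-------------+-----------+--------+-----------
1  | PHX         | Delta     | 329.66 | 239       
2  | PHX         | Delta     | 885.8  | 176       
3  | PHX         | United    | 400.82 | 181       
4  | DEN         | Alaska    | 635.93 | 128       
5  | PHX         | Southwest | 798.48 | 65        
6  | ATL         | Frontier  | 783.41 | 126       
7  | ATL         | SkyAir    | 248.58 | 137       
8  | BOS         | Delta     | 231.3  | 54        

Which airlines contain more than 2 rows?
SELECT airline, COUNT(*) as cnt
FROM flights
GROUP BY airline
HAVING COUNT(*) > 2

Result:
  Delta: 3

Note: HAVING filters groups after aggregation, WHERE filters rows before.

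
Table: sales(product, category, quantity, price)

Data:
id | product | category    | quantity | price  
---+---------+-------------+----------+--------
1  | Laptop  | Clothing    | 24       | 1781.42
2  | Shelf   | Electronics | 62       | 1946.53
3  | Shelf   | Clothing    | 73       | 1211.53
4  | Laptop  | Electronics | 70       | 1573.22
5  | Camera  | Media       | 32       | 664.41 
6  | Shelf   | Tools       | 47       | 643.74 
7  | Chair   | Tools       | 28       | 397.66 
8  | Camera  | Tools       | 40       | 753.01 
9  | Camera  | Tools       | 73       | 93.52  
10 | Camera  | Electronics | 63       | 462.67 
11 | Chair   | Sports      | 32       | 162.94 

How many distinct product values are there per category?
SELECT category, COUNT(DISTINCT product)
FROM sales
GROUP BY category

Result:
  Clothing: 2 distinct
  Electronics: 3 distinct
  Media: 1 distinct
  Sports: 1 distinct
  Tools: 3 distinct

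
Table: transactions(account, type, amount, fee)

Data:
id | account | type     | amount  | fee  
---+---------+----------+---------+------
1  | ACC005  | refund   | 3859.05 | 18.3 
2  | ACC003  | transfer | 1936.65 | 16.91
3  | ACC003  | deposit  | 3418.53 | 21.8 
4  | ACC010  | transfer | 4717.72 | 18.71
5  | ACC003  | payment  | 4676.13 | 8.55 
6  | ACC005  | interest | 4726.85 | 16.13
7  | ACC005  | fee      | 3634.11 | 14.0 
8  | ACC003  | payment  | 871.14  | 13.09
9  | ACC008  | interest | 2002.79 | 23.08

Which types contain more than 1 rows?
SELECT type, COUNT(*) as cnt
FROM transactions
GROUP BY type
HAVING COUNT(*) > 1

Result:
  interest: 2
  payment: 2
  transfer: 2

Note: HAVING filters groups after aggregation, WHERE filters rows before.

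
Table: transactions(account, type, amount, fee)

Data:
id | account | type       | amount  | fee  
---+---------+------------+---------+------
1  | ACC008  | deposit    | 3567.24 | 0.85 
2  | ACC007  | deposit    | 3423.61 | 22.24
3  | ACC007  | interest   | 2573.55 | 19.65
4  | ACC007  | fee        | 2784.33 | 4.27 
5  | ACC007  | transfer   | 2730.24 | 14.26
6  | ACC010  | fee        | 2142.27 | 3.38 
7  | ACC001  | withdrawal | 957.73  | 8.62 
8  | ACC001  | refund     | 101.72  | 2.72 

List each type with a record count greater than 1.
SELECT type, COUNT(*) as cnt
FROM transactions
GROUP BY type
HAVING COUNT(*) > 1

Result:
  deposit: 2
  fee: 2

Note: HAVING filters groups after aggregation, WHERE filters rows before.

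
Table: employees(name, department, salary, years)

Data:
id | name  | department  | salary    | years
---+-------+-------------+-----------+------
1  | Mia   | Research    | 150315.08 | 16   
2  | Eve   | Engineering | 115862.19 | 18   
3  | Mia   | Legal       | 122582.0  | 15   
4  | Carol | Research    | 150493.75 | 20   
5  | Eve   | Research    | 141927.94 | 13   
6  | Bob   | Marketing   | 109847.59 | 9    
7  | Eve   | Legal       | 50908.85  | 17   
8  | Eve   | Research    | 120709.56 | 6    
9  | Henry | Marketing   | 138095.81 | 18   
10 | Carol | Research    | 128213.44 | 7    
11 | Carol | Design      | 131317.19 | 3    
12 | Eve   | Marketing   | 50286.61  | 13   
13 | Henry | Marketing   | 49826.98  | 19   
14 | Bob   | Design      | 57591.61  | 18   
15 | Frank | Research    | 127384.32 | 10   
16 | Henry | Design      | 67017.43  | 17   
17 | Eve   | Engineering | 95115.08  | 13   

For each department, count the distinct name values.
SELECT department, COUNT(DISTINCT name)
FROM employees
GROUP BY department

Result:
  Design: 3 distinct
  Engineering: 1 distinct
  Legal: 2 distinct
  Marketing: 3 distinct
  Research: 4 distinct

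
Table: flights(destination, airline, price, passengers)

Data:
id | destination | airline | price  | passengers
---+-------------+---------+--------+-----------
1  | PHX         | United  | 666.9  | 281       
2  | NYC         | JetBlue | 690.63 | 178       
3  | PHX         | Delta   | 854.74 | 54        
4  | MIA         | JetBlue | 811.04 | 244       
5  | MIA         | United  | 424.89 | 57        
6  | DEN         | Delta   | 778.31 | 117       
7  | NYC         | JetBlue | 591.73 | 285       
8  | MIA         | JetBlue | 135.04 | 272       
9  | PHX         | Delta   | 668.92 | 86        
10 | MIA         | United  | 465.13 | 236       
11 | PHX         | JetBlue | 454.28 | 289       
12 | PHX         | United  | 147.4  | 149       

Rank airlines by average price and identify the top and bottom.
SELECT airline, AVG(price)
FROM flights
GROUP BY airline
ORDER BY AVG(price)

All groups:
  United: 426.08
  JetBlue: 536.54
  Delta: 767.32

Highest: Delta (767.32)
Lowest: United (426.08)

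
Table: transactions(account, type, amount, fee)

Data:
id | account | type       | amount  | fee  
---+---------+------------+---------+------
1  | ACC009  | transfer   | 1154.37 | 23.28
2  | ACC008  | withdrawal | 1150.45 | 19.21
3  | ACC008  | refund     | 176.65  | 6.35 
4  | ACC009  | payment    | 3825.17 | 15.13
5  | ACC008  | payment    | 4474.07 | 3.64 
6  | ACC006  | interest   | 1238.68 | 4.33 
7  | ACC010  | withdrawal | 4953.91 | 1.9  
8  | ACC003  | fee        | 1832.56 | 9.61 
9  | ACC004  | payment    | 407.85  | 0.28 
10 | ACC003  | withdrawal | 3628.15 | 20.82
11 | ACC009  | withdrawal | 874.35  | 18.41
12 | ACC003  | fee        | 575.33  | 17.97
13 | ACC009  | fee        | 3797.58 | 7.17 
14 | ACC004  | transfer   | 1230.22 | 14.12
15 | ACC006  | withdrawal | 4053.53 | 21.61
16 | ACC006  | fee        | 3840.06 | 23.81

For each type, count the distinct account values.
SELECT type, COUNT(DISTINCT account)
FROM transactions
GROUP BY type

Result:
  fee: 3 distinct
  interest: 1 distinct
  payment: 3 distinct
  refund: 1 distinct
  transfer: 2 distinct
  withdrawal: 5 distinct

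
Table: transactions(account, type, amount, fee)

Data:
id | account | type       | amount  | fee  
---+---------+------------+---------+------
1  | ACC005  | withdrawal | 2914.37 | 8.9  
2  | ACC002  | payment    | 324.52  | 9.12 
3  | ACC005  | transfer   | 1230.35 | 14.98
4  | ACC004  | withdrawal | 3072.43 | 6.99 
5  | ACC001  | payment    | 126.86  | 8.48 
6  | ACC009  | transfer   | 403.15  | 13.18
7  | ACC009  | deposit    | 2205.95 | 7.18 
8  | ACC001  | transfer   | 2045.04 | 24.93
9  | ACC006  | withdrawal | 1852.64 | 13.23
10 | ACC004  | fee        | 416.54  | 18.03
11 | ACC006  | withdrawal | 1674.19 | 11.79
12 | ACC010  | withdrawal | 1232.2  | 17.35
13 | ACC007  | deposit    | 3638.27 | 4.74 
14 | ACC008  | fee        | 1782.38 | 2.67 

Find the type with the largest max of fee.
SELECT type, MAX(fee) as val
FROM transactions
GROUP BY type
ORDER BY val DESC
LIMIT 1

Result: transfer with max(fee) = 24.93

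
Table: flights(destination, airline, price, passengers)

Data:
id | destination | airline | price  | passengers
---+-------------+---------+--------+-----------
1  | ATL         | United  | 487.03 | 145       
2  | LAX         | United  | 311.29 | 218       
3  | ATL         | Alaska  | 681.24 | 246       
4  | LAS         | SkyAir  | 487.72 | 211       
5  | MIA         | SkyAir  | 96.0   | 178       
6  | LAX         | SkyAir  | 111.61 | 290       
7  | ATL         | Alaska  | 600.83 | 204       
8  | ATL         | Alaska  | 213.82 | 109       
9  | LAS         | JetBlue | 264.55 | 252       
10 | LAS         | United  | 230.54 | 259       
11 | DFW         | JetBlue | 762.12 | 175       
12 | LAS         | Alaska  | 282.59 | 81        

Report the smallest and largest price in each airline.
SELECT airline, MIN(price), MAX(price)
FROM flights
GROUP BY airline

Result:
  Alaska: min=213.82, max=681.24
  JetBlue: min=264.55, max=762.12
  SkyAir: min=96.00, max=487.72
  United: min=230.54, max=487.03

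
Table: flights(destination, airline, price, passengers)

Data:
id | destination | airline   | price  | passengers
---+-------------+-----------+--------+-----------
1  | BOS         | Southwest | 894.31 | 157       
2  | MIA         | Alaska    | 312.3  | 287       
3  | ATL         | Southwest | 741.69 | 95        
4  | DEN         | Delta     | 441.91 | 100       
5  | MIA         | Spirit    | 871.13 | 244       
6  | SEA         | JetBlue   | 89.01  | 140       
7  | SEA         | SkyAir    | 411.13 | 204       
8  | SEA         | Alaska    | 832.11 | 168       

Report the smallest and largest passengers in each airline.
SELECT airline, MIN(passengers), MAX(passengers)
FROM flights
GROUP BY airline

Result:
  Alaska: min=168, max=287
  Delta: min=100, max=100
  JetBlue: min=140, max=140
  SkyAir: min=204, max=204
  Southwest: min=95, max=157
  Spirit: min=244, max=244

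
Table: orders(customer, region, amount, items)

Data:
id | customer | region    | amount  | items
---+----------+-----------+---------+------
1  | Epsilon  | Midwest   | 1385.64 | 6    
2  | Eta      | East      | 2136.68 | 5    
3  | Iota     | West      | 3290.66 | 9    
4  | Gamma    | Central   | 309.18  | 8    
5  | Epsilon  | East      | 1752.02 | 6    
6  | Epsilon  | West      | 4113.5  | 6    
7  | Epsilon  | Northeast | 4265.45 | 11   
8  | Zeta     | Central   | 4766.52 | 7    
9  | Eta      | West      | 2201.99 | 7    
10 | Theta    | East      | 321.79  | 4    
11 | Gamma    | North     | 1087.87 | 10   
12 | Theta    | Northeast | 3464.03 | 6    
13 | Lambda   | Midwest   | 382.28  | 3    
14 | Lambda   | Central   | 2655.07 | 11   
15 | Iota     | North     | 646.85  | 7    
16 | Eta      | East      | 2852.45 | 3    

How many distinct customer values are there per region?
SELECT region, COUNT(DISTINCT customer)
FROM orders
GROUP BY region

Result:
  Central: 3 distinct
  East: 3 distinct
  Midwest: 2 distinct
  North: 2 distinct
  Northeast: 2 distinct
  West: 3 distinct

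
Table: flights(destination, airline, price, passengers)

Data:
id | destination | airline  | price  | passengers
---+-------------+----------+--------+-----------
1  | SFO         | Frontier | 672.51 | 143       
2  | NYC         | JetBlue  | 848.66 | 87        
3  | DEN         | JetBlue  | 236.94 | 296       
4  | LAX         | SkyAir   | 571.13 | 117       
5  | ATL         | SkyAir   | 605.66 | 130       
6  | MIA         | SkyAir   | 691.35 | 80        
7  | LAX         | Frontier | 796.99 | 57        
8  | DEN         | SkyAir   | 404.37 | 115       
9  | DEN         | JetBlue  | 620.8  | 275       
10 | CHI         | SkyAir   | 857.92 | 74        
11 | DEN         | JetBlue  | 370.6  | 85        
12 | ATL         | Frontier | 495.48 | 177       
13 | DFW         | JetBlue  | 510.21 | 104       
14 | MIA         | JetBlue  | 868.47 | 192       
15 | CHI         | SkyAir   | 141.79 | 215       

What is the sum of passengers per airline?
SELECT airline, SUM(passengers) as result
FROM flights
GROUP BY airline

Result:
  Frontier: 377
  JetBlue: 1039
  SkyAir: 731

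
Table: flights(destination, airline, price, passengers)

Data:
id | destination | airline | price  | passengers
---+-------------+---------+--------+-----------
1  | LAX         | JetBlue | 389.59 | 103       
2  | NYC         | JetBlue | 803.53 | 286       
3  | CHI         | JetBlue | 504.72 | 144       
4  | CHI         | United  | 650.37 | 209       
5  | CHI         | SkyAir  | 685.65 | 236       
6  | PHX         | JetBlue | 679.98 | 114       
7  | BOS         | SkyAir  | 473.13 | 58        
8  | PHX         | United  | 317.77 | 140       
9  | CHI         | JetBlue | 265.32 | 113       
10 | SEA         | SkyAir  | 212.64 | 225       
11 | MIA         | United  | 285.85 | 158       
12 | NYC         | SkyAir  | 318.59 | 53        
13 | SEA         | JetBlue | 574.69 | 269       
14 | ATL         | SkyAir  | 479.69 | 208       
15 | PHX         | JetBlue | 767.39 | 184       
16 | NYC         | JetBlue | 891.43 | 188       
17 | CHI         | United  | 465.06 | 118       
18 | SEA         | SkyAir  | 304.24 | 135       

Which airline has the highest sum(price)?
SELECT airline, SUM(price) as val
FROM flights
GROUP BY airline
ORDER BY val DESC
LIMIT 1

Result: JetBlue with sum(price) = 4876.65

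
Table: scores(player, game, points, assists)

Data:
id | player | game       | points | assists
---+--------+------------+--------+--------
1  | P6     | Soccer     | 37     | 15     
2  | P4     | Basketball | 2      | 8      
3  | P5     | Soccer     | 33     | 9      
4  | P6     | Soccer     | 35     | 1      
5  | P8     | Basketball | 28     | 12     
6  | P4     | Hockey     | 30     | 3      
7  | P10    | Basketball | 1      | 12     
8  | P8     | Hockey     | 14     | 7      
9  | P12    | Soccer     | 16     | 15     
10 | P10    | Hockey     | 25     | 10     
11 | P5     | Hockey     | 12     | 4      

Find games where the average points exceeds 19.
SELECT game, AVG(points)
FROM scores
GROUP BY game
HAVING AVG(points) > 19

Result:
  Hockey: avg=20.25
  Soccer: avg=30.25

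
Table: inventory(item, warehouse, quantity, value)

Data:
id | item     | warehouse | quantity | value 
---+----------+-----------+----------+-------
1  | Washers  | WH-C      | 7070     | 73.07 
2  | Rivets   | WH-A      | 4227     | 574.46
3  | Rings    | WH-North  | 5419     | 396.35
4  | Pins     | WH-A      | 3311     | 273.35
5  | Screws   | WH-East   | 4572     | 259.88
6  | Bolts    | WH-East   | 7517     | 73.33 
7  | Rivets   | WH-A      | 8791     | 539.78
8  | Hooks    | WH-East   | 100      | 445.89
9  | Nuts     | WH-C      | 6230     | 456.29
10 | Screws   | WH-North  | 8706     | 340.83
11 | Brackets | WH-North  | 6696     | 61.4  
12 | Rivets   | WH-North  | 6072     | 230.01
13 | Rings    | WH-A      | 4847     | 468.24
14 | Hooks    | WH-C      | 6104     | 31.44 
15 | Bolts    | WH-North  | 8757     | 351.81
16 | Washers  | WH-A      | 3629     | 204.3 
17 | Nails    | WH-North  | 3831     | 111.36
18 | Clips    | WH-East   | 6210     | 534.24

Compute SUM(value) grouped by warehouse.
SELECT warehouse, SUM(value) as result
FROM inventory
GROUP BY warehouse

Result:
  WH-A: 2060.13
  WH-C: 560.80
  WH-East: 1313.34
  WH-North: 1491.76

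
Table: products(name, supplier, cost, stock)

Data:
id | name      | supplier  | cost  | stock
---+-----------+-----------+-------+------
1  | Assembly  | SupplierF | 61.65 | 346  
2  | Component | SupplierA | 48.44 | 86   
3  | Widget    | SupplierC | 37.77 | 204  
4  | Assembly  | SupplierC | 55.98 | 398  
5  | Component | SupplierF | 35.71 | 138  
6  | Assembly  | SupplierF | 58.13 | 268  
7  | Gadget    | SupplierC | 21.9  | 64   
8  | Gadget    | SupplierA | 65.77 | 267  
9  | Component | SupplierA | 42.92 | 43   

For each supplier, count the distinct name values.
SELECT supplier, COUNT(DISTINCT name)
FROM products
GROUP BY supplier

Result:
  SupplierA: 2 distinct
  SupplierC: 3 distinct
  SupplierF: 2 distinct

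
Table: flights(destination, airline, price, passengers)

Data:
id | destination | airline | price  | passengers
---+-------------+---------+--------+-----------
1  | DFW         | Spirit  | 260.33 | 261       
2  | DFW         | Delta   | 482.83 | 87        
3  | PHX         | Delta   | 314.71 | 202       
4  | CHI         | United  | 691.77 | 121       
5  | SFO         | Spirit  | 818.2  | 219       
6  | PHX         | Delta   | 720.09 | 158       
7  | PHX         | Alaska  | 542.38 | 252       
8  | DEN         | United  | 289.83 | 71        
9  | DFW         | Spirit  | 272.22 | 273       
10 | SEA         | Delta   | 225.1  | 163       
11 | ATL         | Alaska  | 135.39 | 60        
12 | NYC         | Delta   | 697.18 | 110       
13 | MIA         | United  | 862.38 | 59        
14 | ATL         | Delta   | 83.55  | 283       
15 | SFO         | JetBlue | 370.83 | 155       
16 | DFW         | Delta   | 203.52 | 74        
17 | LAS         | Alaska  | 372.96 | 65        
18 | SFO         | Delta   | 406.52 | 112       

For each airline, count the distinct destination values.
SELECT airline, COUNT(DISTINCT destination)
FROM flights
GROUP BY airline

Result:
  Alaska: 3 distinct
  Delta: 6 distinct
  JetBlue: 1 distinct
  Spirit: 2 distinct
  United: 3 distinct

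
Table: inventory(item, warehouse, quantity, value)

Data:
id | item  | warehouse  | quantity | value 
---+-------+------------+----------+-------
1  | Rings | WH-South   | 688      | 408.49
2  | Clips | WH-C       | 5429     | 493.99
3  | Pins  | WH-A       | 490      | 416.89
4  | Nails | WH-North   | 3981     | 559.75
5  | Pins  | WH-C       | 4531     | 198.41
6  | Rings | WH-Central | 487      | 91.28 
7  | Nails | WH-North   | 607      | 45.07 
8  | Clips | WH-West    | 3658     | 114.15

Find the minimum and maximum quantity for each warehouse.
SELECT warehouse, MIN(quantity), MAX(quantity)
FROM inventory
GROUP BY warehouse

Result:
  WH-A: min=490, max=490
  WH-C: min=4531, max=5429
  WH-Central: min=487, max=487
  WH-North: min=607, max=3981
  WH-South: min=688, max=688
  WH-West: min=3658, max=3658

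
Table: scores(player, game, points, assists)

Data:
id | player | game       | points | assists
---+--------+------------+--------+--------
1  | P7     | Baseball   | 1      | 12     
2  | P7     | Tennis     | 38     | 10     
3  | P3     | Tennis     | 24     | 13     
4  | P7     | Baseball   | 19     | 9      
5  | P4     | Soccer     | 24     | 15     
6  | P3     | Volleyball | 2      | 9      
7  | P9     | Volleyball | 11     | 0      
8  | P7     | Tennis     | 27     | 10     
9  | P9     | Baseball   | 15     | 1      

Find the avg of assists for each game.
SELECT game, AVG(assists) as result
FROM scores
GROUP BY game

Result:
  Baseball: 7.33
  Soccer: 15.00
  Tennis: 11.00
  Volleyball: 4.50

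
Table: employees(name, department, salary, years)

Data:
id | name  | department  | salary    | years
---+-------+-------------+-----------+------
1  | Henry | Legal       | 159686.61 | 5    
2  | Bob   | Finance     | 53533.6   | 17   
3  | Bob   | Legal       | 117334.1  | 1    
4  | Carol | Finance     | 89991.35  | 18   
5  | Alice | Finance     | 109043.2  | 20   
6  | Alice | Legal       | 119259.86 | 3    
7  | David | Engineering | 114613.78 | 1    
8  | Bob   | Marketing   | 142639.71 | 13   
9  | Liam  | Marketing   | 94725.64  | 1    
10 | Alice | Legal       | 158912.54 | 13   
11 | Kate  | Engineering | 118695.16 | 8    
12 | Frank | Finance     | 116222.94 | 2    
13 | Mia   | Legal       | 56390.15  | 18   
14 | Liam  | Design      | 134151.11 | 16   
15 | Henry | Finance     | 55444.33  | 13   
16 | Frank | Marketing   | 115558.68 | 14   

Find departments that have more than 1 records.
SELECT department, COUNT(*) as cnt
FROM employees
GROUP BY department
HAVING COUNT(*) > 1

Result:
  Engineering: 2
  Finance: 5
  Legal: 5
  Marketing: 3

Note: HAVING filters groups after aggregation, WHERE filters rows before.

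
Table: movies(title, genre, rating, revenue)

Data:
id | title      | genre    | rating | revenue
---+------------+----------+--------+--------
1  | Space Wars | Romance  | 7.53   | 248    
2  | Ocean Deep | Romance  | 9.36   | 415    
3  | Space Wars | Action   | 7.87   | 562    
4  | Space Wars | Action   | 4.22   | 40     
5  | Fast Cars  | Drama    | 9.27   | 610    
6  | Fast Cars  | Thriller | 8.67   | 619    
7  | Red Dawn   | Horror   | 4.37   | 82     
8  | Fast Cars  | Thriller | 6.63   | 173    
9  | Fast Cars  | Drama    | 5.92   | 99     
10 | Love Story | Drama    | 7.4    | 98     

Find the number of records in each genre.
SELECT genre, COUNT(*) as count
FROM movies
GROUP BY genre

Result:
  Action: 2
  Drama: 3
  Horror: 1
  Romance: 2
  Thriller: 2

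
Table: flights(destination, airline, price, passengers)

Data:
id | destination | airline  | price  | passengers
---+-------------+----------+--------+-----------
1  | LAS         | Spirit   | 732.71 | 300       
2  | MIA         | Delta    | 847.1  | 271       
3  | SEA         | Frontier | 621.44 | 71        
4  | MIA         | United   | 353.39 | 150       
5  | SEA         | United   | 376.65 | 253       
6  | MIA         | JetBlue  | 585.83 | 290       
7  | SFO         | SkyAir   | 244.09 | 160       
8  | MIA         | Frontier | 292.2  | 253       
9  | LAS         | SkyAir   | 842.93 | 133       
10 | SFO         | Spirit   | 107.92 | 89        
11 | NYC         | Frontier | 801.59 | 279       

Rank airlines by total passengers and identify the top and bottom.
SELECT airline, SUM(passengers)
FROM flights
GROUP BY airline
ORDER BY SUM(passengers)

All groups:
  Delta: 271
  JetBlue: 290
  SkyAir: 293
  Spirit: 389
  United: 403
  Frontier: 603

Highest: Frontier (603)
Lowest: Delta (271)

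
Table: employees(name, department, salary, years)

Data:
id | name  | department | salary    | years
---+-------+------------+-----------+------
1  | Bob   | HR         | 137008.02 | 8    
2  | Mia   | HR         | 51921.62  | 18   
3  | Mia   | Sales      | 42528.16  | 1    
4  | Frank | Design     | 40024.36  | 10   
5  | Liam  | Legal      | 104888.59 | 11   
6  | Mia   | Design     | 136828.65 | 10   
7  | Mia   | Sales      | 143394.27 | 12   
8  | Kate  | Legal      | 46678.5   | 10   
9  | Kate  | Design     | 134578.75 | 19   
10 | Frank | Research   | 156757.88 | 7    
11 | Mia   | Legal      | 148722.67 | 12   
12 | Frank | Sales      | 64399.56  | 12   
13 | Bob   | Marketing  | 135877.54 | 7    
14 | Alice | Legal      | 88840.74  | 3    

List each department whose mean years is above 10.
SELECT department, AVG(years)
FROM employees
GROUP BY department
HAVING AVG(years) > 10

Result:
  Design: avg=13.00
  HR: avg=13.00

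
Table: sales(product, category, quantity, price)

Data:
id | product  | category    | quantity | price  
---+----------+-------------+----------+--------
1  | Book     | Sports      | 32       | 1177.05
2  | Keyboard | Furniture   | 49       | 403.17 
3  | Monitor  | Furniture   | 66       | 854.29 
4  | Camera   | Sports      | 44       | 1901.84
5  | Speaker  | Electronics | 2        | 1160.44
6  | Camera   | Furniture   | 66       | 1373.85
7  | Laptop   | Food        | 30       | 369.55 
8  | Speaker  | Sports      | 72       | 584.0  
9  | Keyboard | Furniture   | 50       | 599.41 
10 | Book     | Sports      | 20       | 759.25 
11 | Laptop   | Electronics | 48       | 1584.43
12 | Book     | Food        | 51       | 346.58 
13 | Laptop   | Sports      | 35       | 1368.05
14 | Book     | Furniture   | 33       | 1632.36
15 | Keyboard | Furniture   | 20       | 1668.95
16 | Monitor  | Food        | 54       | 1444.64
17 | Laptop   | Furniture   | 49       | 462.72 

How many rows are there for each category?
SELECT category, COUNT(*) as count
FROM sales
GROUP BY category

Result:
  Electronics: 2
  Food: 3
  Furniture: 7
  Sports: 5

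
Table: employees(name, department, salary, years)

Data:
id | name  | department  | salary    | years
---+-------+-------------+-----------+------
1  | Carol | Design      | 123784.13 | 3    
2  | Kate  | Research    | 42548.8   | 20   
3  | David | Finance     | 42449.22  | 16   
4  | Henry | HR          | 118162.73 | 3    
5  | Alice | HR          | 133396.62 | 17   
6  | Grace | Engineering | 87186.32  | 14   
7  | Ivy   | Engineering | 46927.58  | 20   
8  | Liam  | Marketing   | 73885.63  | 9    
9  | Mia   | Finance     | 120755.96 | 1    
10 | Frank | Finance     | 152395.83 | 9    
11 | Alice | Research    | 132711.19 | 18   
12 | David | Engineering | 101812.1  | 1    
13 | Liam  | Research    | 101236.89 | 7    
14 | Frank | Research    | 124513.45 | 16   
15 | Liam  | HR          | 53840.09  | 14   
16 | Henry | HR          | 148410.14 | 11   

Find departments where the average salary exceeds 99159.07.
SELECT department, AVG(salary)
FROM employees
GROUP BY department
HAVING AVG(salary) > 99159.07

Result:
  Design: avg=123784.13
  Finance: avg=105200.34
  HR: avg=113452.40
  Research: avg=100252.58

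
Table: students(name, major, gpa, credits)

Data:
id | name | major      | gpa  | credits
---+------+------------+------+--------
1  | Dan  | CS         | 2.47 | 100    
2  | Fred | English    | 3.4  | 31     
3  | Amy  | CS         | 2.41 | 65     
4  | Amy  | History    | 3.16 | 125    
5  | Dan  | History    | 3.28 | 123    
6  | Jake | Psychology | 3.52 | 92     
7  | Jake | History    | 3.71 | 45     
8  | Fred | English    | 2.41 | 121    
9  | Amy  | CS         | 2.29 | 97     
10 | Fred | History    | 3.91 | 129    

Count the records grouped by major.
SELECT major, COUNT(*) as count
FROM students
GROUP BY major

Result:
  CS: 3
  English: 2
  History: 4
  Psychology: 1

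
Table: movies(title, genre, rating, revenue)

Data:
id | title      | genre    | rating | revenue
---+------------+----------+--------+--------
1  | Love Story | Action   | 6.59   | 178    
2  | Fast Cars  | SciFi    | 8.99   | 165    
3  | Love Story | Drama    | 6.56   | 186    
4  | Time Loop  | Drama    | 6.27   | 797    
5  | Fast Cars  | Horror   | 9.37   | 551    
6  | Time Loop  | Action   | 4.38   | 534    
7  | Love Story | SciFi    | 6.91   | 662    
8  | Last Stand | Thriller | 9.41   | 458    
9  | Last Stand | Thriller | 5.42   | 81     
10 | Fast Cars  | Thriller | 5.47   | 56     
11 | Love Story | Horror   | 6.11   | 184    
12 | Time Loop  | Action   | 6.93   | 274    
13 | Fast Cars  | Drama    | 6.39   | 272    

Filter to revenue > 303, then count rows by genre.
SELECT genre, COUNT(*)
FROM movies
WHERE revenue > 303
GROUP BY genre

Note: WHERE filters rows before grouping.

Result:
  Action: 1
  Drama: 1
  Horror: 1
  SciFi: 1
  Thriller: 1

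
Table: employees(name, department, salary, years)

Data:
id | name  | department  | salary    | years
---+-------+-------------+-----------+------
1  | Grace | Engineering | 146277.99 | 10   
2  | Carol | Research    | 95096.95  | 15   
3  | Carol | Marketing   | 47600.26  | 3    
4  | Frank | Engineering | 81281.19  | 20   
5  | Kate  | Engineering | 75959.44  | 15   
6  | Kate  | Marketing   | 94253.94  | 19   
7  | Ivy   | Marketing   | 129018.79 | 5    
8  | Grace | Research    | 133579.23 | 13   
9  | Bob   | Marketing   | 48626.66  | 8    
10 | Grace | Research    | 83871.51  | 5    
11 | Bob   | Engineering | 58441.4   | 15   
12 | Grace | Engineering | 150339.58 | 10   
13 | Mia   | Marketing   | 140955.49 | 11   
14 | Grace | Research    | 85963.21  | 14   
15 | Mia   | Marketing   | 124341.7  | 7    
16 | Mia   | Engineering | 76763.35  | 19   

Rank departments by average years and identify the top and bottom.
SELECT department, AVG(years)
FROM employees
GROUP BY department
ORDER BY AVG(years)

All groups:
  Marketing: 8.83
  Research: 11.75
  Engineering: 14.83

Highest: Engineering (14.83)
Lowest: Marketing (8.83)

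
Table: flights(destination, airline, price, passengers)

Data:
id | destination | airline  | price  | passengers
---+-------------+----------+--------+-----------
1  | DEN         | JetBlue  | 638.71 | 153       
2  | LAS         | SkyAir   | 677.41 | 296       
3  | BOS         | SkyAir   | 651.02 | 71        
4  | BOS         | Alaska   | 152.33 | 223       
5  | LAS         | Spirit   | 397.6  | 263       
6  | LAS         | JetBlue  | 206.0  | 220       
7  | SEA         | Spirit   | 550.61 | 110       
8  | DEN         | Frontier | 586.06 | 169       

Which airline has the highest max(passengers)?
SELECT airline, MAX(passengers) as val
FROM flights
GROUP BY airline
ORDER BY val DESC
LIMIT 1

Result: SkyAir with max(passengers) = 296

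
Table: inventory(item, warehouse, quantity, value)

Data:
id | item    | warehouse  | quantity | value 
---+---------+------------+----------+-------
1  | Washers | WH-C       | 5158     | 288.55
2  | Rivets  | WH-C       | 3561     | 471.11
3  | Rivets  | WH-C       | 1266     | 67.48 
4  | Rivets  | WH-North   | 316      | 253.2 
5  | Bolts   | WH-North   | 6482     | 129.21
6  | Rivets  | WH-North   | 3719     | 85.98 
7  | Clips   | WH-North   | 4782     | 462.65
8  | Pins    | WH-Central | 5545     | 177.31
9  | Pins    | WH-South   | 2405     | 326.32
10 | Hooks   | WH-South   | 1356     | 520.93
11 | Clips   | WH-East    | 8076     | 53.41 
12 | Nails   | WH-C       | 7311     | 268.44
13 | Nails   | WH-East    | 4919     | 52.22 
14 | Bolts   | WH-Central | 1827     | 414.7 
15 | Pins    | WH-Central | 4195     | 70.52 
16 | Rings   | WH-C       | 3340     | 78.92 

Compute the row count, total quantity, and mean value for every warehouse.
SELECT warehouse,
       COUNT(*) as cnt,
       SUM(quantity) as total_quantity,
       AVG(value) as avg_value
FROM inventory
GROUP BY warehouse

Result:
  WH-C: 5 records, 20636 total quantity, 234.90 avg value
  WH-Central: 3 records, 11567 total quantity, 220.84 avg value
  WH-East: 2 records, 12995 total quantity, 52.82 avg value
  WH-North: 4 records, 15299 total quantity, 232.76 avg value
  WH-South: 2 records, 3761 total quantity, 423.63 avg value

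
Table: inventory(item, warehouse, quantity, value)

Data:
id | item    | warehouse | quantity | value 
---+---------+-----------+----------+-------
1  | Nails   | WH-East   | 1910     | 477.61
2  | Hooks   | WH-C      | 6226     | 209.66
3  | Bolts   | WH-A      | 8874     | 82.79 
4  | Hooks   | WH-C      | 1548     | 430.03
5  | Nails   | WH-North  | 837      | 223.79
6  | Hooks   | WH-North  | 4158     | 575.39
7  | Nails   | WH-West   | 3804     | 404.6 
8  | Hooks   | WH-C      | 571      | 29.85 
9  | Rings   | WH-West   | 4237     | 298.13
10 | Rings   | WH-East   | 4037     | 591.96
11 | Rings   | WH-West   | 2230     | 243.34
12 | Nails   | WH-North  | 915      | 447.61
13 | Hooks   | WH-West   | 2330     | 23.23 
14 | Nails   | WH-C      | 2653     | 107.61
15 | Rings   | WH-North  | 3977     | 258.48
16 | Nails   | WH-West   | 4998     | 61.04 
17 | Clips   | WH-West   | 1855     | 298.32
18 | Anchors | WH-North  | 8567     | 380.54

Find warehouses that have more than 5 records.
SELECT warehouse, COUNT(*) as cnt
FROM inventory
GROUP BY warehouse
HAVING COUNT(*) > 5

Result:
  WH-West: 6

Note: HAVING filters groups after aggregation, WHERE filters rows before.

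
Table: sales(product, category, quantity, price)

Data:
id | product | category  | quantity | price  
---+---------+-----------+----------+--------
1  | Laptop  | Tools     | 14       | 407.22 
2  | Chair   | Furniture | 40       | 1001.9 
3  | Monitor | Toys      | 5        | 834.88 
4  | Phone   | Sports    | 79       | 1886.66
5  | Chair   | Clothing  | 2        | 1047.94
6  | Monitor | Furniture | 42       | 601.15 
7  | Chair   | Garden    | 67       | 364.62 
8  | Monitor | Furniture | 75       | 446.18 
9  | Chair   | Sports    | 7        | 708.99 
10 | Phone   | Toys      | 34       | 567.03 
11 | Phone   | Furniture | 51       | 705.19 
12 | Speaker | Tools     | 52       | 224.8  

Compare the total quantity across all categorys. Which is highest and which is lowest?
SELECT category, SUM(quantity)
FROM sales
GROUP BY category
ORDER BY SUM(quantity)

All groups:
  Clothing: 2
  Toys: 39
  Tools: 66
  Garden: 67
  Sports: 86
  Furniture: 208

Highest: Furniture (208)
Lowest: Clothing (2)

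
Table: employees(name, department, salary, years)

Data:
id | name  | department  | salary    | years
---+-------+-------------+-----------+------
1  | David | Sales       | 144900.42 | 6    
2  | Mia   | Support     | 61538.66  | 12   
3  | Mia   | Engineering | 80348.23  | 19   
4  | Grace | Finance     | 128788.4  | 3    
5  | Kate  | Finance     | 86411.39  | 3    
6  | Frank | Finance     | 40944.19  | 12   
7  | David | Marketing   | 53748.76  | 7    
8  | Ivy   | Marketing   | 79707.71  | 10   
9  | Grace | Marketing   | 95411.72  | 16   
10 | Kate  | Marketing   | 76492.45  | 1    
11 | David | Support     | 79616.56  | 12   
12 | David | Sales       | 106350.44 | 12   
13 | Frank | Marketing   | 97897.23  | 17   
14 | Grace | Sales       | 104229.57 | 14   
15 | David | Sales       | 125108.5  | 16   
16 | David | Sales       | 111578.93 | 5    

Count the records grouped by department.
SELECT department, COUNT(*) as count
FROM employees
GROUP BY department

Result:
  Engineering: 1
  Finance: 3
  Marketing: 5
  Sales: 5
  Support: 2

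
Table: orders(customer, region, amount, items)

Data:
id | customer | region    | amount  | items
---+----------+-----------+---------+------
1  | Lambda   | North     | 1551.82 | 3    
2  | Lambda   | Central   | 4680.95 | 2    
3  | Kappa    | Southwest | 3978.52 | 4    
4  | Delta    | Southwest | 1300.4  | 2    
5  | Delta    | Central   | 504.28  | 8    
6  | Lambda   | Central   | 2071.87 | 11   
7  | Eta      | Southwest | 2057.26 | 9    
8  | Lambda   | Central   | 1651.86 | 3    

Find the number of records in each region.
SELECT region, COUNT(*) as count
FROM orders
GROUP BY region

Result:
  Central: 4
  North: 1
  Southwest: 3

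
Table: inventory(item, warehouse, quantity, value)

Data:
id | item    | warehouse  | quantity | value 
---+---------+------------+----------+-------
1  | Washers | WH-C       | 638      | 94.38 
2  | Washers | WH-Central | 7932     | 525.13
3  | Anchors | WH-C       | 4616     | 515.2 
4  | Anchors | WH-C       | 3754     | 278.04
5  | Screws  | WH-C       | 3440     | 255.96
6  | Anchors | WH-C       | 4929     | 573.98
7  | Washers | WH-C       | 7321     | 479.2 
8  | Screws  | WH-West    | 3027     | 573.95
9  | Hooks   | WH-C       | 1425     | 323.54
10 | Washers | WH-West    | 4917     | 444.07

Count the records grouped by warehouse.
SELECT warehouse, COUNT(*) as count
FROM inventory
GROUP BY warehouse

Result:
  WH-C: 7
  WH-Central: 1
  WH-West: 2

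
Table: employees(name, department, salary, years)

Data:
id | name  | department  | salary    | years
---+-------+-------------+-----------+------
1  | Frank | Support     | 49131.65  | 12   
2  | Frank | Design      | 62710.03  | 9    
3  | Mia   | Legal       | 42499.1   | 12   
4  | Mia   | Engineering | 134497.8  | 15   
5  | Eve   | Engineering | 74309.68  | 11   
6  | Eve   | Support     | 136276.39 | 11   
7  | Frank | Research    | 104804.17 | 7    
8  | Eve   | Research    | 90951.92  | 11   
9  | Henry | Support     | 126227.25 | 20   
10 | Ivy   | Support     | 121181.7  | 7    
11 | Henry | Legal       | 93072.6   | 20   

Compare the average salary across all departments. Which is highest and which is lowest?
SELECT department, AVG(salary)
FROM employees
GROUP BY department
ORDER BY AVG(salary)

All groups:
  Design: 62710.03
  Legal: 67785.85
  Research: 97878.05
  Engineering: 104403.74
  Support: 108204.25

Highest: Support (108204.25)
Lowest: Design (62710.03)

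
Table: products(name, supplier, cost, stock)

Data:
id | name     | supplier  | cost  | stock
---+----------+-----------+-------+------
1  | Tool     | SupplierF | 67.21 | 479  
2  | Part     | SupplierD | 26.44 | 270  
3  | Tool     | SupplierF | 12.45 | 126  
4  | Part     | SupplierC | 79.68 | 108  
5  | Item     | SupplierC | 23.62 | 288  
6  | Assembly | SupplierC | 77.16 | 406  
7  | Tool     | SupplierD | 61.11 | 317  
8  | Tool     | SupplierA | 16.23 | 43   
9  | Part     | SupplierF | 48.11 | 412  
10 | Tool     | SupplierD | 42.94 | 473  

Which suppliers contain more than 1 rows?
SELECT supplier, COUNT(*) as cnt
FROM products
GROUP BY supplier
HAVING COUNT(*) > 1

Result:
  SupplierC: 3
  SupplierD: 3
  SupplierF: 3

Note: HAVING filters groups after aggregation, WHERE filters rows before.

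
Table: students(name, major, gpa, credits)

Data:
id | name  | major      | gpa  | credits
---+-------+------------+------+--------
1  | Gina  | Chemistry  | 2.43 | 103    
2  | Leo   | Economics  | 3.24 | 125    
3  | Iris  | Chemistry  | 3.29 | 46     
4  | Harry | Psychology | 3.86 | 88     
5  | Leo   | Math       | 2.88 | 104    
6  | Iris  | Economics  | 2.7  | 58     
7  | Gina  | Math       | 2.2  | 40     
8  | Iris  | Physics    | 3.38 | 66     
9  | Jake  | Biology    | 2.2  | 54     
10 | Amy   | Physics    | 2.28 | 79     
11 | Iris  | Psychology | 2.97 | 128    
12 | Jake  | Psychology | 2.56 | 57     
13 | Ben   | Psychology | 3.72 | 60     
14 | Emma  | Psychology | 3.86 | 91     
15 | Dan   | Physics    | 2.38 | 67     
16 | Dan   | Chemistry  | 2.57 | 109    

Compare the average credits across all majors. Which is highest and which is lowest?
SELECT major, AVG(credits)
FROM students
GROUP BY major
ORDER BY AVG(credits)

All groups:
  Biology: 54.00
  Physics: 70.67
  Math: 72.00
  Psychology: 84.80
  Chemistry: 86.00
  Economics: 91.50

Highest: Economics (91.50)
Lowest: Biology (54.00)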